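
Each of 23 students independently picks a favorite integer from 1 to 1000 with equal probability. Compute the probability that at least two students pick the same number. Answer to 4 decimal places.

0.2250

It's easier to compute the probability that all 23 are distinct.
P(all distinct) = 1000/1000 · 999/1000 · ··· · 978/1000 ≈ 0.7750.
So the probability of at least one match is 1 − 0.7750 = 0.2250.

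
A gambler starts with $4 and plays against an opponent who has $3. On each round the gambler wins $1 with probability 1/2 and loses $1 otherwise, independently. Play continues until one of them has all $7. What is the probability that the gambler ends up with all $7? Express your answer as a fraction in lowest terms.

With a fair step, P(i) = ½P(i−1) + ½P(i+1) with P(0)=0, P(7)=1 has the linear solution P(i) = i/7.
P(4) = 4/7.

4/7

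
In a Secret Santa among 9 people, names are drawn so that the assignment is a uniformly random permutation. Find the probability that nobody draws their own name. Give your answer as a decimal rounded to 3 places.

0.368

This is the derangement probability: permutations of 9 with no fixed point.
D(9) = 9! · (1 − 1/1! + 1/2! − ··· + (−1)^9/9!) = 133496.
P = 133496/362880 = 16687/45360 ≈ 0.368.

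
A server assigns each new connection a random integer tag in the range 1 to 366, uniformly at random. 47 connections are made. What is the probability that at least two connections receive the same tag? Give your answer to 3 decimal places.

It's easier to compute the probability that all 47 are distinct.
P(all distinct) = 366/366 · 365/366 · ··· · 320/366 ≈ 0.046.
So the probability of at least one match is 1 − 0.046 = 0.954.

0.954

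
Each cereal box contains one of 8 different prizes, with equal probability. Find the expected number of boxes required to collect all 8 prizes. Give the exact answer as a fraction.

761/35

After i distinct types are collected, each trial gives a new one with probability (8−i)/8, so the expected wait for the next new type is 8/(8−i).
E = 8/8 + 8/7 + 8/6 + 8/5 + 8/4 + 8/3 + 8/2 + 8/1 = 761/35.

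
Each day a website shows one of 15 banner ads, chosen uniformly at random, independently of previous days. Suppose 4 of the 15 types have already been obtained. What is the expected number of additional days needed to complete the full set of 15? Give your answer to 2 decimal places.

Starting from 4 distinct types, each trial gives a new one with probability (15−i)/15 when i types are held, so the wait for the next new type is 15/(15−i).
E = 15/11 + 15/10 + 15/9 + 15/8 + 15/7 + 15/6 + 15/5 + 15/4 + 15/3 + 15/2 + 15/1 = 83711/1848 ≈ 45.30.

45.30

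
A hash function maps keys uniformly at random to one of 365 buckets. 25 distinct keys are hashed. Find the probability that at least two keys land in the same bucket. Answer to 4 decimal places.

0.5687

It's easier to compute the probability that all 25 are distinct.
P(all distinct) = 365/365 · 364/365 · ··· · 341/365 ≈ 0.4313.
So the probability of at least one match is 1 − 0.4313 = 0.5687.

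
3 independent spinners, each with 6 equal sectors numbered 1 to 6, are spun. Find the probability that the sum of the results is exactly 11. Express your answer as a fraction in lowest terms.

1/8

There are 6^3 = 216 equally likely outcomes.
The number of ordered 3-tuples from {1,…,6} summing to 11 is 27.
P(sum = 11) = 27/216 = 1/8.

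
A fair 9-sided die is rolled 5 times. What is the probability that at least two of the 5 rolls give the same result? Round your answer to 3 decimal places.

P(all 5 different) = 9/9 · 8/9 · ··· · 5/9 ≈ 0.256.
P(at least two equal) = 1 − 0.256 = 0.744.

0.744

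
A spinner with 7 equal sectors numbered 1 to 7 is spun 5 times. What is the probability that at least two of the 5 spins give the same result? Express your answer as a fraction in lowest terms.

2041/2401

P(all 5 different) = 7/7 · 6/7 · ··· · 3/7 = 360/2401.
P(at least two equal) = 1 − 360/2401 = 2041/2401.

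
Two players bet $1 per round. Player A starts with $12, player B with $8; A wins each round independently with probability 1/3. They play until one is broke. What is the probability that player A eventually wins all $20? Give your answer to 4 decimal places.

Let r = q/p = (2/3)/(1/3) = 2. The recurrence P(i) = p·P(i+1) + q·P(i−1) with P(0)=0, P(20)=1 gives P(i) = (1 − r^i)/(1 − r^20).
P(12) = (1 − (2)^12) / (1 − (2)^20) = 273/69905 ≈ 0.0039.

0.0039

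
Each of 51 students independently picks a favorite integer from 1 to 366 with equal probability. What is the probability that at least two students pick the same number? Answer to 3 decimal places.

0.974

It's easier to compute the probability that all 51 are distinct.
P(all distinct) = 366/366 · 365/366 · ··· · 316/366 ≈ 0.026.
So the probability of at least one match is 1 − 0.026 = 0.974.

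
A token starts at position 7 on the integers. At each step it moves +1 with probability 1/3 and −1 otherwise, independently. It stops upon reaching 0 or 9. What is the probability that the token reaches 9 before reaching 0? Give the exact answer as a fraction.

Let r = q/p = (2/3)/(1/3) = 2. The recurrence P(i) = p·P(i+1) + q·P(i−1) with P(0)=0, P(9)=1 gives P(i) = (1 − r^i)/(1 − r^9).
P(7) = (1 − (2)^7) / (1 − (2)^9) = 127/511.

127/511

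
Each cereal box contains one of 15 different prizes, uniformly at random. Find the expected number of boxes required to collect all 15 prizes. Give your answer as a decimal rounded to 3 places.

49.773

After i distinct types are collected, each trial gives a new one with probability (15−i)/15, so the expected wait for the next new type is 15/(15−i).
E = 15/15 + 15/14 + 15/13 + 15/12 + 15/11 + 15/10 + 15/9 + 15/8 + 15/7 + 15/6 + 15/5 + 15/4 + 15/3 + 15/2 + 15/1 = 1195757/24024 ≈ 49.773.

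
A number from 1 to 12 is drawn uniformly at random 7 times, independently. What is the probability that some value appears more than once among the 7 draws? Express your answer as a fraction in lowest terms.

P(all 7 different) = 12/12 · 11/12 · ··· · 6/12 = 385/3456.
P(at least two equal) = 1 − 385/3456 = 3071/3456.

3071/3456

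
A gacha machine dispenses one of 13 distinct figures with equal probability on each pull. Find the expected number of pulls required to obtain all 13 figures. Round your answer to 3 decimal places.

After i distinct types are collected, each trial gives a new one with probability (13−i)/13, so the expected wait for the next new type is 13/(13−i).
E = 13/13 + 13/12 + 13/11 + 13/10 + 13/9 + 13/8 + 13/7 + 13/6 + 13/5 + 13/4 + 13/3 + 13/2 + 13/1 = 1145993/27720 ≈ 41.342.

41.342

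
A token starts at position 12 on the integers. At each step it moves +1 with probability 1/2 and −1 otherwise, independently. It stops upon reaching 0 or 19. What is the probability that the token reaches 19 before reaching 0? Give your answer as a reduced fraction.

With a fair step, P(i) = ½P(i−1) + ½P(i+1) with P(0)=0, P(19)=1 has the linear solution P(i) = i/19.
P(12) = 12/19.

12/19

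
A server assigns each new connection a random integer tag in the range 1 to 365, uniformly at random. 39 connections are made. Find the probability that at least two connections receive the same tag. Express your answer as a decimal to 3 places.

0.878

It's easier to compute the probability that all 39 are distinct.
P(all distinct) = 365/365 · 364/365 · ··· · 327/365 ≈ 0.122.
So the probability of at least one match is 1 − 0.122 = 0.878.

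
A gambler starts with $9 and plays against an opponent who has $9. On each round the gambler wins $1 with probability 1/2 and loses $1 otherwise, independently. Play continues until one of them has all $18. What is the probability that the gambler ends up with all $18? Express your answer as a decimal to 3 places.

With a fair step, P(i) = ½P(i−1) + ½P(i+1) with P(0)=0, P(18)=1 has the linear solution P(i) = i/18.
P(9) = 9/18 = 1/2 ≈ 0.500.

0.500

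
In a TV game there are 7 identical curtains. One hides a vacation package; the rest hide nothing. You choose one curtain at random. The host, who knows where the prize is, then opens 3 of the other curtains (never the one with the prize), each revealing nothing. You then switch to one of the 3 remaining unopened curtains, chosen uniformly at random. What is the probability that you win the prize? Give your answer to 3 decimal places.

0.286

Your original curtain holds the prize with probability 1/7, so the other 6 collectively hold it with probability 6/7.
The host can always find 3 empty curtains to open, so the reveals don't change that 6/7; it is now spread over the 3 remaining unopened curtains.
P(win by switching) = (6/7) · (1/3) = 2/7 ≈ 0.286.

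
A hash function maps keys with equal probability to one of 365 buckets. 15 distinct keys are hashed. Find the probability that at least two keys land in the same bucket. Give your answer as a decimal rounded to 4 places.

It's easier to compute the probability that all 15 are distinct.
P(all distinct) = 365/365 · 364/365 · ··· · 351/365 ≈ 0.7471.
So the probability of at least one match is 1 − 0.7471 = 0.2529.

0.2529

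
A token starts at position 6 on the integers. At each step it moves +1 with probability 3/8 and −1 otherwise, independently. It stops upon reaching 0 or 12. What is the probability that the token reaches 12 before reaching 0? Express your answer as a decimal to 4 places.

0.0446

Let r = q/p = (5/8)/(3/8) = 5/3. The recurrence P(i) = p·P(i+1) + q·P(i−1) with P(0)=0, P(12)=1 gives P(i) = (1 − r^i)/(1 − r^12).
P(6) = (1 − (5/3)^6) / (1 − (5/3)^12) = 729/16354 ≈ 0.0446.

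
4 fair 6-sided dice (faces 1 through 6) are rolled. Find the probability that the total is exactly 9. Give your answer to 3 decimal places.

0.043

There are 6^4 = 1296 equally likely outcomes.
The number of ordered 4-tuples from {1,…,6} summing to 9 is 56.
P(sum = 9) = 56/1296 = 7/162 ≈ 0.043.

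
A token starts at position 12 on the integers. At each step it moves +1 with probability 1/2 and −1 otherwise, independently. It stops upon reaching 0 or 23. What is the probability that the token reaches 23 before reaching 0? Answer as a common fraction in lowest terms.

12/23

With a fair step, P(i) = ½P(i−1) + ½P(i+1) with P(0)=0, P(23)=1 has the linear solution P(i) = i/23.
P(12) = 12/23.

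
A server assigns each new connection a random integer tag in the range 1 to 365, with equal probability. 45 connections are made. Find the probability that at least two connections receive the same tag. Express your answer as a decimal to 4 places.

It's easier to compute the probability that all 45 are distinct.
P(all distinct) = 365/365 · 364/365 · ··· · 321/365 ≈ 0.0590.
So the probability of at least one match is 1 − 0.0590 = 0.9410.

0.9410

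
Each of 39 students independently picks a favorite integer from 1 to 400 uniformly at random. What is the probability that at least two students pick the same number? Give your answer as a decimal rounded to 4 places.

It's easier to compute the probability that all 39 are distinct.
P(all distinct) = 400/400 · 399/400 · ··· · 362/400 ≈ 0.1473.
So the probability of at least one match is 1 − 0.1473 = 0.8527.

0.8527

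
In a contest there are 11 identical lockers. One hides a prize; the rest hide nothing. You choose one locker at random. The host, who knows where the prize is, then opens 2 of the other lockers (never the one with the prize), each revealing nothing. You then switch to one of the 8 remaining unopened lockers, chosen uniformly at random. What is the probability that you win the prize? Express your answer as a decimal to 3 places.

Your original locker holds the prize with probability 1/11, so the other 10 collectively hold it with probability 10/11.
The host can always find 2 empty lockers to open, so the reveals don't change that 10/11; it is now spread over the 8 remaining unopened lockers.
P(win by switching) = (10/11) · (1/8) = 5/44 ≈ 0.114.

0.114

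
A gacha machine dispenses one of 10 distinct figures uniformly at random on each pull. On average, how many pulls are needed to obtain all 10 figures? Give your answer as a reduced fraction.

After i distinct types are collected, each trial gives a new one with probability (10−i)/10, so the expected wait for the next new type is 10/(10−i).
E = 10/10 + 10/9 + 10/8 + 10/7 + 10/6 + 10/5 + 10/4 + 10/3 + 10/2 + 10/1 = 7381/252.

7381/252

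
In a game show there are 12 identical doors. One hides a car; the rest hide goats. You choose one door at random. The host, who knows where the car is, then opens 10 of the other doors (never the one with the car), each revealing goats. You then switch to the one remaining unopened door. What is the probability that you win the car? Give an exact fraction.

11/12

Your original door holds the car with probability 1/12, so the other 11 collectively hold it with probability 11/12.
The host can always find 10 empty doors to open, so the reveals don't change that 11/12; it is now spread over the 1 remaining unopened door.
P(win by switching) = (11/12) · (1/1) = 11/12.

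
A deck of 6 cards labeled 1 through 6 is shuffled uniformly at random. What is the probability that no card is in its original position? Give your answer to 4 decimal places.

This is the derangement probability: permutations of 6 with no fixed point.
D(6) = 6! · (1 − 1/1! + 1/2! − ··· + (−1)^6/6!) = 265.
P = 265/720 = 53/144 ≈ 0.3681.

0.3681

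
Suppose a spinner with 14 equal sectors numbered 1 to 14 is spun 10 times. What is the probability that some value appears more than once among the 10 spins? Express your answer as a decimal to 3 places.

0.987

P(all 10 different) = 14/14 · 13/14 · ··· · 5/14 ≈ 0.013.
P(at least two equal) = 1 − 0.013 = 0.987.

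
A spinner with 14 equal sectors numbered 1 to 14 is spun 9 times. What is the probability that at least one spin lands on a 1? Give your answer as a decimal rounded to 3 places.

P(no spin lands on a 1) = (13/14)^9 ≈ 0.513.
P(at least one) = 1 − 0.513 = 0.487.

0.487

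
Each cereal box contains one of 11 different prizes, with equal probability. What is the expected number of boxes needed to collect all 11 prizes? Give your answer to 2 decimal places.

After i distinct types are collected, each trial gives a new one with probability (11−i)/11, so the expected wait for the next new type is 11/(11−i).
E = 11/11 + 11/10 + 11/9 + 11/8 + 11/7 + 11/6 + 11/5 + 11/4 + 11/3 + 11/2 + 11/1 = 83711/2520 ≈ 33.22.

33.22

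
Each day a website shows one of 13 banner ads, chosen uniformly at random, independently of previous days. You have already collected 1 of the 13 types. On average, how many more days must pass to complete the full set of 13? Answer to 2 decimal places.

Starting from 1 distinct type, each trial gives a new one with probability (13−i)/13 when i types are held, so the wait for the next new type is 13/(13−i).
E = 13/12 + 13/11 + 13/10 + 13/9 + 13/8 + 13/7 + 13/6 + 13/5 + 13/4 + 13/3 + 13/2 + 13/1 = 1118273/27720 ≈ 40.34.

40.34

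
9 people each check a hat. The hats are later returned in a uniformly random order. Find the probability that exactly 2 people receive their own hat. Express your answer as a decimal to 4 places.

Choose which 2 of the 9 are fixed: C(9,2) = 36 ways.
The remaining 7 must have no fixed point: D(7) = 1854.
P = 36·1854/362880 = 103/560 ≈ 0.1839.

0.1839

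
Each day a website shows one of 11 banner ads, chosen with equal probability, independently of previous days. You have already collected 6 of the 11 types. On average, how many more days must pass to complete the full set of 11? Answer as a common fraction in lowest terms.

Starting from 6 distinct types, each trial gives a new one with probability (11−i)/11 when i types are held, so the wait for the next new type is 11/(11−i).
E = 11/5 + 11/4 + 11/3 + 11/2 + 11/1 = 1507/60.

1507/60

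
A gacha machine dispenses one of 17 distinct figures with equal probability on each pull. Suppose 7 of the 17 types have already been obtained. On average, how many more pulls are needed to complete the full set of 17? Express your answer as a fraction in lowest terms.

125477/2520

Starting from 7 distinct types, each trial gives a new one with probability (17−i)/17 when i types are held, so the wait for the next new type is 17/(17−i).
E = 17/10 + 17/9 + 17/8 + 17/7 + 17/6 + 17/5 + 17/4 + 17/3 + 17/2 + 17/1 = 125477/2520.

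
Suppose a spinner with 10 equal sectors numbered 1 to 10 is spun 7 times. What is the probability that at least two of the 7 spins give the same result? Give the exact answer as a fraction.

2936/3125

P(all 7 different) = 10/10 · 9/10 · ··· · 4/10 = 189/3125.
P(at least two equal) = 1 − 189/3125 = 2936/3125.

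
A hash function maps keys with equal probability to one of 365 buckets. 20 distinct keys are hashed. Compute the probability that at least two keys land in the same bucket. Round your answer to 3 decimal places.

0.411

It's easier to compute the probability that all 20 are distinct.
P(all distinct) = 365/365 · 364/365 · ··· · 346/365 ≈ 0.589.
So the probability of at least one match is 1 − 0.589 = 0.411.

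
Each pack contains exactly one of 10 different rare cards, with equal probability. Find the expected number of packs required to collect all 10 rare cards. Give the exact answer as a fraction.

After i distinct types are collected, each trial gives a new one with probability (10−i)/10, so the expected wait for the next new type is 10/(10−i).
E = 10/10 + 10/9 + 10/8 + 10/7 + 10/6 + 10/5 + 10/4 + 10/3 + 10/2 + 10/1 = 7381/252.

7381/252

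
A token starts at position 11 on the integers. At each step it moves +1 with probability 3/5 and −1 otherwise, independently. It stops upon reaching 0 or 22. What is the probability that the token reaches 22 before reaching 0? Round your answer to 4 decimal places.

0.9886

Let r = q/p = (2/5)/(3/5) = 2/3. The recurrence P(i) = p·P(i+1) + q·P(i−1) with P(0)=0, P(22)=1 gives P(i) = (1 − r^i)/(1 − r^22).
P(11) = (1 − (2/3)^11) / (1 − (2/3)^22) = 177147/179195 ≈ 0.9886.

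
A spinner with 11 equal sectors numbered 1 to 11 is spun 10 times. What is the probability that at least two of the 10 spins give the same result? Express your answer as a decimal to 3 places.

P(all 10 different) = 11/11 · 10/11 · ··· · 2/11 ≈ 0.002.
P(at least two equal) = 1 − 0.002 = 0.998.

0.998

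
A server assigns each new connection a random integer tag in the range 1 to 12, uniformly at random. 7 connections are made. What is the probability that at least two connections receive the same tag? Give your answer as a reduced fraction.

It's easier to compute the probability that all 7 are distinct.
P(all distinct) = 12/12 · 11/12 · ··· · 6/12 = 385/3456.
So the probability of at least one match is 1 − 385/3456 = 3071/3456.

3071/3456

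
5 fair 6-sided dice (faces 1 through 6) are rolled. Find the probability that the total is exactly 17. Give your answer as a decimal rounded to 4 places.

0.1003

There are 6^5 = 7776 equally likely outcomes.
The number of ordered 5-tuples from {1,…,6} summing to 17 is 780.
P(sum = 17) = 780/7776 = 65/648 ≈ 0.1003.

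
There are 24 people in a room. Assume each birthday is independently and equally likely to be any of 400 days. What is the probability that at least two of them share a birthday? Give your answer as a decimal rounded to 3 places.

0.505

It's easier to compute the probability that all 24 are distinct.
P(all distinct) = 400/400 · 399/400 · ··· · 377/400 ≈ 0.495.
So the probability of at least one match is 1 − 0.495 = 0.505.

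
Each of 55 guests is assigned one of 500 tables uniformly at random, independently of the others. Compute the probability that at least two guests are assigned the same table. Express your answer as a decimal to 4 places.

It's easier to compute the probability that all 55 are distinct.
P(all distinct) = 500/500 · 499/500 · ··· · 446/500 ≈ 0.0458.
So the probability of at least one match is 1 − 0.0458 = 0.9542.

0.9542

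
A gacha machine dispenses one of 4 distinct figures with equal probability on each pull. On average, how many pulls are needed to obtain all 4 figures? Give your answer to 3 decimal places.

After i distinct types are collected, each trial gives a new one with probability (4−i)/4, so the expected wait for the next new type is 4/(4−i).
E = 4/4 + 4/3 + 4/2 + 4/1 = 25/3 ≈ 8.333.

8.333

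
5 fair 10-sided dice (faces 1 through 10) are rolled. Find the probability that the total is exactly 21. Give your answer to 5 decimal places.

There are 10^5 = 100000 equally likely outcomes.
The number of ordered 5-tuples from {1,…,10} summing to 21 is 3795.
P(sum = 21) = 3795/100000 = 759/20000 ≈ 0.03795.

0.03795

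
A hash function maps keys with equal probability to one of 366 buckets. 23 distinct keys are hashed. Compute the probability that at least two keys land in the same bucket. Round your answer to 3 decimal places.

It's easier to compute the probability that all 23 are distinct.
P(all distinct) = 366/366 · 365/366 · ··· · 344/366 ≈ 0.494.
So the probability of at least one match is 1 − 0.494 = 0.506.

0.506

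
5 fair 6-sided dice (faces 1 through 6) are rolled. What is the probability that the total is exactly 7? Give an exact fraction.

5/2592

There are 6^5 = 7776 equally likely outcomes.
The number of ordered 5-tuples from {1,…,6} summing to 7 is 15.
P(sum = 7) = 15/7776 = 5/2592.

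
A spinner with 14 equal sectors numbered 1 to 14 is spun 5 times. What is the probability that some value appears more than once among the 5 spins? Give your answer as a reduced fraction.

P(all 5 different) = 14/14 · 13/14 · ··· · 10/14 = 2145/4802.
P(at least two equal) = 1 − 2145/4802 = 2657/4802.

2657/4802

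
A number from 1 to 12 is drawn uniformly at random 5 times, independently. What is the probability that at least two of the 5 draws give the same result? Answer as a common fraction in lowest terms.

P(all 5 different) = 12/12 · 11/12 · ··· · 8/12 = 55/144.
P(at least two equal) = 1 − 55/144 = 89/144.

89/144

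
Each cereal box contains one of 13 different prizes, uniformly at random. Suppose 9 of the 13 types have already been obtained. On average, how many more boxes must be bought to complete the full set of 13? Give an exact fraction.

325/12

Starting from 9 distinct types, each trial gives a new one with probability (13−i)/13 when i types are held, so the wait for the next new type is 13/(13−i).
E = 13/4 + 13/3 + 13/2 + 13/1 = 325/12.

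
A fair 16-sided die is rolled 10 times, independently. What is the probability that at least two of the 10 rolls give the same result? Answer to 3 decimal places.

P(all 10 different) = 16/16 · 15/16 · ··· · 7/16 ≈ 0.026.
P(at least two equal) = 1 − 0.026 = 0.974.

0.974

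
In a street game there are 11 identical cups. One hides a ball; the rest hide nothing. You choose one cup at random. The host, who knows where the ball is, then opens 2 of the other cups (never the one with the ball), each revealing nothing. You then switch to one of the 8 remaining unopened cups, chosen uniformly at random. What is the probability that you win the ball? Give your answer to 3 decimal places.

Your original cup holds the ball with probability 1/11, so the other 10 collectively hold it with probability 10/11.
The host can always find 2 empty cups to open, so the reveals don't change that 10/11; it is now spread over the 8 remaining unopened cups.
P(win by switching) = (10/11) · (1/8) = 5/44 ≈ 0.114.

0.114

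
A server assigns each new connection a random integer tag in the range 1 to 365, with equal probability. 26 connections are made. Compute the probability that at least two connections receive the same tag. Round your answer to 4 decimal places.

It's easier to compute the probability that all 26 are distinct.
P(all distinct) = 365/365 · 364/365 · ··· · 340/365 ≈ 0.4018.
So the probability of at least one match is 1 − 0.4018 = 0.5982.

0.5982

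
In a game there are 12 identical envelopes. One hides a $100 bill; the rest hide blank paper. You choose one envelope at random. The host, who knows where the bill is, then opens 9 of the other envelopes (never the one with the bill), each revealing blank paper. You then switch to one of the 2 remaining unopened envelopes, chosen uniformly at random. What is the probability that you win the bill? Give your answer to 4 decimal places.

Your original envelope holds the bill with probability 1/12, so the other 11 collectively hold it with probability 11/12.
The host can always find 9 empty envelopes to open, so the reveals don't change that 11/12; it is now spread over the 2 remaining unopened envelopes.
P(win by switching) = (11/12) · (1/2) = 11/24 ≈ 0.4583.

0.4583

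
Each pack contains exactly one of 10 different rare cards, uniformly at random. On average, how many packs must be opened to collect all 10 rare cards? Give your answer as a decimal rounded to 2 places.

After i distinct types are collected, each trial gives a new one with probability (10−i)/10, so the expected wait for the next new type is 10/(10−i).
E = 10/10 + 10/9 + 10/8 + 10/7 + 10/6 + 10/5 + 10/4 + 10/3 + 10/2 + 10/1 = 7381/252 ≈ 29.29.

29.29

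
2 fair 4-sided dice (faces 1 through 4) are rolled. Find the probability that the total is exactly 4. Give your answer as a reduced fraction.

There are 4^2 = 16 equally likely outcomes.
The number of ordered 2-tuples from {1,…,4} summing to 4 is 3.
P(sum = 4) = 3/16.

3/16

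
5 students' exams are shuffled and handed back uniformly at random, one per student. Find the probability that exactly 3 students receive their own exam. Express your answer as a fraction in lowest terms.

Choose which 3 of the 5 are fixed: C(5,3) = 10 ways.
The remaining 2 must have no fixed point: D(2) = 1.
P = 10·1/120 = 1/12.

1/12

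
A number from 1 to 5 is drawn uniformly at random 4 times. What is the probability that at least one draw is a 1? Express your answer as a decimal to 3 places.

0.590

P(no draw is a 1) = (4/5)^4 ≈ 0.410.
P(at least one) = 1 − 0.410 = 0.590.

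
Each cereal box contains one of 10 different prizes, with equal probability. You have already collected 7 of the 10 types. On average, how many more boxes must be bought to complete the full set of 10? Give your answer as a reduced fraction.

Starting from 7 distinct types, each trial gives a new one with probability (10−i)/10 when i types are held, so the wait for the next new type is 10/(10−i).
E = 10/3 + 10/2 + 10/1 = 55/3.

55/3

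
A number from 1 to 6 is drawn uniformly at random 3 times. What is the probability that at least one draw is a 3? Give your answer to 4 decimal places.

P(no draw is a 3) = (5/6)^3 ≈ 0.5787.
P(at least one) = 1 − 0.5787 = 0.4213.

0.4213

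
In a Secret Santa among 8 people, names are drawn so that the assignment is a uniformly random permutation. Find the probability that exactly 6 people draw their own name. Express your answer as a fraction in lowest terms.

Choose which 6 of the 8 are fixed: C(8,6) = 28 ways.
The remaining 2 must have no fixed point: D(2) = 1.
P = 28·1/40320 = 1/1440.

1/1440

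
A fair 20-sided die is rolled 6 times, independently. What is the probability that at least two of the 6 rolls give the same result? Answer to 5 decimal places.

0.56395

P(all 6 different) = 20/20 · 19/20 · ··· · 15/20 ≈ 0.43605.
P(at least two equal) = 1 − 0.43605 = 0.56395.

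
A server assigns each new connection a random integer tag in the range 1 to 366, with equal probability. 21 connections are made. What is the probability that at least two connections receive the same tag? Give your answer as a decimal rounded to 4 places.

0.4428

It's easier to compute the probability that all 21 are distinct.
P(all distinct) = 366/366 · 365/366 · ··· · 346/366 ≈ 0.5572.
So the probability of at least one match is 1 − 0.5572 = 0.4428.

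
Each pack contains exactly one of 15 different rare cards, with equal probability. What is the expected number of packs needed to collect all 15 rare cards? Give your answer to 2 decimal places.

After i distinct types are collected, each trial gives a new one with probability (15−i)/15, so the expected wait for the next new type is 15/(15−i).
E = 15/15 + 15/14 + 15/13 + 15/12 + 15/11 + 15/10 + 15/9 + 15/8 + 15/7 + 15/6 + 15/5 + 15/4 + 15/3 + 15/2 + 15/1 = 1195757/24024 ≈ 49.77.

49.77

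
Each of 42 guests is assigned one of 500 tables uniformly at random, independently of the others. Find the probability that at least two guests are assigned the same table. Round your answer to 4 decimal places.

It's easier to compute the probability that all 42 are distinct.
P(all distinct) = 500/500 · 499/500 · ··· · 459/500 ≈ 0.1700.
So the probability of at least one match is 1 − 0.1700 = 0.8300.

0.8300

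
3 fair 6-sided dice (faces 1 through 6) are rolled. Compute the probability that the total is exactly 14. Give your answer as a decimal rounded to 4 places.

There are 6^3 = 216 equally likely outcomes.
The number of ordered 3-tuples from {1,…,6} summing to 14 is 15.
P(sum = 14) = 15/216 = 5/72 ≈ 0.0694.

0.0694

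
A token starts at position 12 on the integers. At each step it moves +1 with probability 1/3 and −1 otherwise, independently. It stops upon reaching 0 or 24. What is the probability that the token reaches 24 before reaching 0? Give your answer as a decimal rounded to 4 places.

Let r = q/p = (2/3)/(1/3) = 2. The recurrence P(i) = p·P(i+1) + q·P(i−1) with P(0)=0, P(24)=1 gives P(i) = (1 − r^i)/(1 − r^24).
P(12) = (1 − (2)^12) / (1 − (2)^24) = 1/4097 ≈ 0.0002.

0.0002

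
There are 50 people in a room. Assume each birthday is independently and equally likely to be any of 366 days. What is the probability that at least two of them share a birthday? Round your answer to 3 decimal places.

It's easier to compute the probability that all 50 are distinct.
P(all distinct) = 366/366 · 365/366 · ··· · 317/366 ≈ 0.030.
So the probability of at least one match is 1 − 0.030 = 0.970.

0.970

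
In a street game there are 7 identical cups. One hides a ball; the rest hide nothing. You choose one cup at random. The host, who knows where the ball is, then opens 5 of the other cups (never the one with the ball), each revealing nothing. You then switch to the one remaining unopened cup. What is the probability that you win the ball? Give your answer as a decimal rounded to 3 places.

0.857

Your original cup holds the ball with probability 1/7, so the other 6 collectively hold it with probability 6/7.
The host can always find 5 empty cups to open, so the reveals don't change that 6/7; it is now spread over the 1 remaining unopened cup.
P(win by switching) = (6/7) · (1/1) = 6/7 ≈ 0.857.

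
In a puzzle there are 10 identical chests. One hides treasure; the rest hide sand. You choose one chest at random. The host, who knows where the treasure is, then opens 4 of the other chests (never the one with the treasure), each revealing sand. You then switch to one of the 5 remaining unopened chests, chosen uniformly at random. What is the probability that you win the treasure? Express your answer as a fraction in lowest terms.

Your original chest holds the treasure with probability 1/10, so the other 9 collectively hold it with probability 9/10.
The host can always find 4 empty chests to open, so the reveals don't change that 9/10; it is now spread over the 5 remaining unopened chests.
P(win by switching) = (9/10) · (1/5) = 9/50.

9/50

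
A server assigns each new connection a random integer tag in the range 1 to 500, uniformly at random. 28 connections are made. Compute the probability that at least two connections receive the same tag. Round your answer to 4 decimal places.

It's easier to compute the probability that all 28 are distinct.
P(all distinct) = 500/500 · 499/500 · ··· · 473/500 ≈ 0.4629.
So the probability of at least one match is 1 − 0.4629 = 0.5371.

0.5371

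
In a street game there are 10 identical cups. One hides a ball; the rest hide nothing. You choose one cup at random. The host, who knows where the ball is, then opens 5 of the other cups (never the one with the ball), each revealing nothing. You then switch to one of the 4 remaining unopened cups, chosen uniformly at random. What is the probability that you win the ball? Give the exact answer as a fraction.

9/40

Your original cup holds the ball with probability 1/10, so the other 9 collectively hold it with probability 9/10.
The host can always find 5 empty cups to open, so the reveals don't change that 9/10; it is now spread over the 4 remaining unopened cups.
P(win by switching) = (9/10) · (1/4) = 9/40.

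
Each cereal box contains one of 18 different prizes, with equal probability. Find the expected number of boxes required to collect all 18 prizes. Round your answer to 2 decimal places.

After i distinct types are collected, each trial gives a new one with probability (18−i)/18, so the expected wait for the next new type is 18/(18−i).
E = 18/18 + 18/17 + 18/16 + 18/15 + 18/14 + 18/13 + 18/12 + 18/11 + 18/10 + 18/9 + 18/8 + 18/7 + 18/6 + 18/5 + 18/4 + 18/3 + 18/2 + 18/1 = 42822903/680680 ≈ 62.91.

62.91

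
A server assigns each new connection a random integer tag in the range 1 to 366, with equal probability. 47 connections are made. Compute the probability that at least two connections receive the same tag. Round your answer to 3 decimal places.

It's easier to compute the probability that all 47 are distinct.
P(all distinct) = 366/366 · 365/366 · ··· · 320/366 ≈ 0.046.
So the probability of at least one match is 1 − 0.046 = 0.954.

0.954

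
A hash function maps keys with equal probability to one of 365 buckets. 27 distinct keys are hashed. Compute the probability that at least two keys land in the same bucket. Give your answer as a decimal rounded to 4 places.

It's easier to compute the probability that all 27 are distinct.
P(all distinct) = 365/365 · 364/365 · ··· · 339/365 ≈ 0.3731.
So the probability of at least one match is 1 − 0.3731 = 0.6269.

0.6269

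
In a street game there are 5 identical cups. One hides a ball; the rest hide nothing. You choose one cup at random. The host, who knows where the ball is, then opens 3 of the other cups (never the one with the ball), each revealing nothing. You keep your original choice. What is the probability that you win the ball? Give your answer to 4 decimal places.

The host can always open 3 empty cups regardless of your choice, so the reveals give no information about your original cup.
P(win by staying) = 1/5 ≈ 0.2000.

0.2000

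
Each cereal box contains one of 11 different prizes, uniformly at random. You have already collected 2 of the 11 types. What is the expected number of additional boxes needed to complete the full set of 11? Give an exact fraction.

Starting from 2 distinct types, each trial gives a new one with probability (11−i)/11 when i types are held, so the wait for the next new type is 11/(11−i).
E = 11/9 + 11/8 + 11/7 + 11/6 + 11/5 + 11/4 + 11/3 + 11/2 + 11/1 = 78419/2520.

78419/2520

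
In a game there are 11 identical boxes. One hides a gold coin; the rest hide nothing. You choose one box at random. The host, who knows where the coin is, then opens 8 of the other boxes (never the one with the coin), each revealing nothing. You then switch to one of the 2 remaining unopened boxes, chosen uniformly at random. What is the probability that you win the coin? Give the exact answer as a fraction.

Your original box holds the coin with probability 1/11, so the other 10 collectively hold it with probability 10/11.
The host can always find 8 empty boxes to open, so the reveals don't change that 10/11; it is now spread over the 2 remaining unopened boxes.
P(win by switching) = (10/11) · (1/2) = 5/11.

5/11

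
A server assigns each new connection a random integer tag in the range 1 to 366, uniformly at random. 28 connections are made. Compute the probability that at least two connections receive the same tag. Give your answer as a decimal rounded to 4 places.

0.6534

It's easier to compute the probability that all 28 are distinct.
P(all distinct) = 366/366 · 365/366 · ··· · 339/366 ≈ 0.3466.
So the probability of at least one match is 1 − 0.3466 = 0.6534.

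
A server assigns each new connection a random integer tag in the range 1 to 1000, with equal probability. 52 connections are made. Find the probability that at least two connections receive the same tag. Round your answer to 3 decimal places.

It's easier to compute the probability that all 52 are distinct.
P(all distinct) = 1000/1000 · 999/1000 · ··· · 949/1000 ≈ 0.259.
So the probability of at least one match is 1 − 0.259 = 0.741.

0.741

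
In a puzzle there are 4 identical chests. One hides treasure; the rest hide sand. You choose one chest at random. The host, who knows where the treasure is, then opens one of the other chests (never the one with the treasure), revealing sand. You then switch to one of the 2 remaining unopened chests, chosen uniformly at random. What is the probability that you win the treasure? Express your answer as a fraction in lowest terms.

Your original chest holds the treasure with probability 1/4, so the other 3 collectively hold it with probability 3/4.
The host can always find an empty chest to open, so this doesn't change that 3/4; it is now spread over the 2 remaining unopened chests.
P(win by switching) = (3/4) · (1/2) = 3/8.

3/8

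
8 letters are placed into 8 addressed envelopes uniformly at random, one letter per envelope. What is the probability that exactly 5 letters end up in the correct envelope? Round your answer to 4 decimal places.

Choose which 5 of the 8 are fixed: C(8,5) = 56 ways.
The remaining 3 must have no fixed point: D(3) = 2.
P = 56·2/40320 = 1/360 ≈ 0.0028.

0.0028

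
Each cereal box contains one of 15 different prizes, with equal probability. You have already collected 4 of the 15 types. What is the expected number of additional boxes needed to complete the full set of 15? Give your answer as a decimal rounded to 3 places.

45.298

Starting from 4 distinct types, each trial gives a new one with probability (15−i)/15 when i types are held, so the wait for the next new type is 15/(15−i).
E = 15/11 + 15/10 + 15/9 + 15/8 + 15/7 + 15/6 + 15/5 + 15/4 + 15/3 + 15/2 + 15/1 = 83711/1848 ≈ 45.298.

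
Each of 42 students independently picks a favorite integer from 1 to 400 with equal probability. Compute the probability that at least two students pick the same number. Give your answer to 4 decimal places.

It's easier to compute the probability that all 42 are distinct.
P(all distinct) = 400/400 · 399/400 · ··· · 359/400 ≈ 0.1074.
So the probability of at least one match is 1 − 0.1074 = 0.8926.

0.8926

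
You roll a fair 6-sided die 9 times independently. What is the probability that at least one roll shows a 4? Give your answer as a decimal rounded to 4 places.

P(no roll shows a 4) = (5/6)^9 ≈ 0.1938.
P(at least one) = 1 − 0.1938 = 0.8062.

0.8062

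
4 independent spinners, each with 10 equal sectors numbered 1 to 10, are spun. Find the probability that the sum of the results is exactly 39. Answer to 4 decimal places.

There are 10^4 = 10000 equally likely outcomes.
The number of ordered 4-tuples from {1,…,10} summing to 39 is 4.
P(sum = 39) = 4/10000 = 1/2500 ≈ 0.0004.

0.0004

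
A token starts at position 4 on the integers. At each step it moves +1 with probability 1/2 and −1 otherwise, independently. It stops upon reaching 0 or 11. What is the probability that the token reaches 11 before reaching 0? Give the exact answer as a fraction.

With a fair step, P(i) = ½P(i−1) + ½P(i+1) with P(0)=0, P(11)=1 has the linear solution P(i) = i/11.
P(4) = 4/11.

4/11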